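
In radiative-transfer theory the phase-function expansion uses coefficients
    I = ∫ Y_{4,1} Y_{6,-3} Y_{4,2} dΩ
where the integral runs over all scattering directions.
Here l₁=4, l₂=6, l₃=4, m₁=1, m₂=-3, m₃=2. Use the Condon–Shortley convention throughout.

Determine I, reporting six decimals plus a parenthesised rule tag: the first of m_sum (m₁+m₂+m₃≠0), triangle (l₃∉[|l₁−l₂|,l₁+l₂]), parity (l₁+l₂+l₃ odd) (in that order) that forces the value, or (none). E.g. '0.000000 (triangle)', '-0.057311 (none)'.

-0.103072 (none)

Checks pass: Σm=0; 14 even; l₃=4∈[2,10].
(2·4+1)(2·6+1)(2·4+1) = 1053
Δ: 6! 2! 6! / 15! → 1/1261260
sum: t=2:+1/4608 t=3:−1/1296 t=4:+1/4608 = -7/20736
3j²(4 6 4; 0 0 0) = Δ·Π!·Σ² = 20/1287  (sign -1)
sum: t=1:−1/11520 t=2:+1/5760 t=3:−1/51840 = 7/103680
3j²(4 6 4; 1 -3 2) = Δ·Π!·Σ² = 7/858  (sign +1)
combine: 4πI² = 1053·20/1287·7/858 = 210/1573
take √, sign -1: I = -0.10307192
No selection rule forces the value: the integral is nonzero (none).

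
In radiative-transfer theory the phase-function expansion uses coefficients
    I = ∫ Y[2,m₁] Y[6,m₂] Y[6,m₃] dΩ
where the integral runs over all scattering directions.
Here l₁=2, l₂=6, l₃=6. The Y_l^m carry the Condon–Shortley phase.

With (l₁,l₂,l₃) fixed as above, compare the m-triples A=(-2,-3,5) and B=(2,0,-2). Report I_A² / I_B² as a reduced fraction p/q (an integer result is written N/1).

Same 2,6,6: normalisation and zero-m 3j drop out of the ratio.
A: Δ: 2! 2! 10! / 15! → 1/90090; sum: t=2:+1/1451520 = 1/1451520; 3j²(2 6 6; -2 -3 5) = Δ·Π!·Σ² = 1/91  (sign -1)
B: Δ: 2! 2! 10! / 15! → 1/90090; sum: t=0:+1/69120 = 1/69120; 3j²(2 6 6; 2 0 -2) = Δ·Π!·Σ² = 4/143  (sign +1)
I_A²/I_B² = (1/91)/(4/143) = 11/28

11/28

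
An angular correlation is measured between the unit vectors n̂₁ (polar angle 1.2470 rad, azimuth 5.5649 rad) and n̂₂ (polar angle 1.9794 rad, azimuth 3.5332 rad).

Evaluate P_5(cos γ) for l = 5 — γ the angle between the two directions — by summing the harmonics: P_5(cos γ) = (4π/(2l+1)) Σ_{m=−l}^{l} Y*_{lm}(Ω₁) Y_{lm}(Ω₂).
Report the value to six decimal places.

Addition theorem: P_5(cos γ) = (4π/11) Σ_m Y*_{lm}(Ω₁) Y_{lm}(Ω₂), m = −5…5:
  term(m=-5) = -0.079737-0.071894i   from Y*(Ω₁)=-0.320078+0.154550i, Y(Ω₂)=+0.114067+0.279692i
  term(m=-4) = +0.042036-0.150237i   from Y*(Ω₁)=-0.363709-0.100053i, Y(Ω₂)=-0.001806+0.413567i
  term(m=-3) = -0.002897+0.000551i   from Y*(Ω₁)=+0.014453+0.021866i, Y(Ω₂)=-0.043395+0.103801i
  term(m=-2) = +0.060880+0.080252i   from Y*(Ω₁)=-0.045159+0.334420i, Y(Ω₂)=+0.211534-0.210612i
  term(m=-1) = -0.005507+0.011091i   from Y*(Ω₁)=-0.046188+0.040370i, Y(Ω₂)=+0.186578-0.077045i
  term(m=+0) = -0.081684+0.000000i   from Y*(Ω₁)=+0.318496-0.000000i, Y(Ω₂)=-0.256467+0.000000i
  term(m=+1) = -0.005507-0.011091i   from Y*(Ω₁)=+0.046188+0.040370i, Y(Ω₂)=-0.186578-0.077045i
  term(m=+2) = +0.060880-0.080252i   from Y*(Ω₁)=-0.045159-0.334420i, Y(Ω₂)=+0.211534+0.210612i
  term(m=+3) = -0.002897-0.000551i   from Y*(Ω₁)=-0.014453+0.021866i, Y(Ω₂)=+0.043395+0.103801i
  term(m=+4) = +0.042036+0.150237i   from Y*(Ω₁)=-0.363709+0.100053i, Y(Ω₂)=-0.001806-0.413567i
  term(m=+5) = -0.079737+0.071894i   from Y*(Ω₁)=+0.320078+0.154550i, Y(Ω₂)=-0.114067+0.279692i
Σ over m = -0.052134+0.000000i; ×(4π/11) → -0.059558+0.000000i. Real part: -0.059558

-0.059558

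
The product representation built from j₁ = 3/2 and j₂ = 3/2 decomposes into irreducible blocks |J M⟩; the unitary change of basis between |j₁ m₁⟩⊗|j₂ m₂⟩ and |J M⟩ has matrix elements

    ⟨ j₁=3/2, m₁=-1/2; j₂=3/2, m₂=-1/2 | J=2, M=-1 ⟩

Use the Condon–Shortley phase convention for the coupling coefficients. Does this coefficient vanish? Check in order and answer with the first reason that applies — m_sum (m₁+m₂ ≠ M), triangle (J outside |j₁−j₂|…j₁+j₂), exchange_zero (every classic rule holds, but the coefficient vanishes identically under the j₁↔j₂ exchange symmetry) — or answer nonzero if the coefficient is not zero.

m-sum: m₁+m₂ = -1/2+(-1/2) = -1, M = -1  ✓
triangle: |j₁−j₂| = 0 ≤ J = 2 ≤ j₁+j₂ = 3  ✓
exchange: j₁=j₂ and m₁=m₂, and (−1)^(j₁+j₂−J) = (−1)^1 = −1 forces ⟨j₁m₁;j₂m₂|JM⟩ = −⟨j₂m₂;j₁m₁|JM⟩ = −⟨j₁m₁;j₂m₂|JM⟩ ⇒ the coefficient vanishes identically
Racah sum check: Σ_k collapses to 0 ⇒ CG = 0

exchange_zero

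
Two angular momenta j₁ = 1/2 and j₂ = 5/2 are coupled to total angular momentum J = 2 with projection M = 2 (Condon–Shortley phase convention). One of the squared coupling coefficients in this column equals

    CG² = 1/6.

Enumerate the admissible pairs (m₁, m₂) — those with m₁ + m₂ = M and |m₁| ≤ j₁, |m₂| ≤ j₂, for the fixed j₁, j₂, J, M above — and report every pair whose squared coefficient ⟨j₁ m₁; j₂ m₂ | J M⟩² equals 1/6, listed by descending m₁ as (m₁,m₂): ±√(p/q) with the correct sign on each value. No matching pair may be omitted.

Admissible pairs with m₁+m₂ = M = 2: (-1/2,5/2), (1/2,3/2)
  (m₁,m₂)=(1/2,3/2): CG² = 1/6, CG = +√(1/6)   ← matches the target
  (m₁,m₂)=(-1/2,5/2): CG² = 5/6, CG = −√(5/6)
Pairs with CG² = 1/6: (1/2,3/2): +√(1/6)

(1/2,3/2): +√(1/6)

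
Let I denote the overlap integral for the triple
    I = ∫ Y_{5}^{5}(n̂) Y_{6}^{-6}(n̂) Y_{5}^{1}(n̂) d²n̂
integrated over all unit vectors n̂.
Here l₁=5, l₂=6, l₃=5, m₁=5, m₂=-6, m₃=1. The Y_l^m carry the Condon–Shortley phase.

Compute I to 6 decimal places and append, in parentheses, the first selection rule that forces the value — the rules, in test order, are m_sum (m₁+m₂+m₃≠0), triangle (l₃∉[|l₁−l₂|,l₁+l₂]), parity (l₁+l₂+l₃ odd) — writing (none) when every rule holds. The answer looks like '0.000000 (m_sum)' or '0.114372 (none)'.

Checks pass: Σm=0; 16 even; l₃=5∈[1,11].
(2·5+1)(2·6+1)(2·5+1) = 1573
Δ: 6! 4! 6! / 17! → 1/28588560
sum: t=1:−1/345600 t=2:+1/13824 t=3:−1/5184 t=4:+1/13824 t=5:−1/345600 = -7/129600
3j²(5 6 5; 0 0 0) = Δ·Π!·Σ² = 80/7293  (sign +1)
sum: t=0:+1/12441600 = 1/12441600
3j²(5 6 5; 5 -6 1) = Δ·Π!·Σ² = 3/442  (sign +1)
combine: 4πI² = 1573·80/7293·3/442 = 440/3757
take √, sign +1: I = 0.09653856
No selection rule forces the value: the integral is nonzero (none).

0.096539 (none)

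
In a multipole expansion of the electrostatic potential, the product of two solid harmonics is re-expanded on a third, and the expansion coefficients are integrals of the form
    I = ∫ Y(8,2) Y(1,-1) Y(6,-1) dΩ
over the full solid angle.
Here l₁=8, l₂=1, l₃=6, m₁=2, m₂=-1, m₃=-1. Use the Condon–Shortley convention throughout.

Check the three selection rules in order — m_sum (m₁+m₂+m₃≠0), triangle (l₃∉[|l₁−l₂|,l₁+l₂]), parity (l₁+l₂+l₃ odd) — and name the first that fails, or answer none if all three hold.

Σmᵢ = 0  ✓
l₃∈[|l₁−l₂|,l₁+l₂]=[7,9] required, l₃=6 fails  ✗
Σlᵢ = 15 ⇒ odd

triangle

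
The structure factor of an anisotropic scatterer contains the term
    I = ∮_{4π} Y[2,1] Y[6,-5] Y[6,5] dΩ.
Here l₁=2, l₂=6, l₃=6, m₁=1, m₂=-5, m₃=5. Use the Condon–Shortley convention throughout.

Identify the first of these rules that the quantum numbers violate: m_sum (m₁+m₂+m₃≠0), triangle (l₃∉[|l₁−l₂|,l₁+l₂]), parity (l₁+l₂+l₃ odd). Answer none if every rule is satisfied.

azimuthal sum: 1 − 5 + 5 = 1  ✗
4 ≤ 6 ≤ 8 (triangle on l)
L = 2 + 6 + 6 = 14 (even)

m_sum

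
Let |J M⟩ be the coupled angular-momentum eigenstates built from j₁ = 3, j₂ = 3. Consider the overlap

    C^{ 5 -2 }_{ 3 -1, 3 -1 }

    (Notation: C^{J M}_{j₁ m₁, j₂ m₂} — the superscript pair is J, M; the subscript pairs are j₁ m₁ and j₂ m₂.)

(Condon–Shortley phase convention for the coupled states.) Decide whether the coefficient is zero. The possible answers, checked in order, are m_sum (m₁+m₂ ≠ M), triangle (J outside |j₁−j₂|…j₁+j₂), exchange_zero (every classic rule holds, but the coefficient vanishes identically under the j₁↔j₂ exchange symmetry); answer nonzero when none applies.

m-sum: m₁+m₂ = -1+(-1) = -2, M = -2  ✓
triangle: |j₁−j₂| = 0 ≤ J = 5 ≤ j₁+j₂ = 6  ✓
exchange: j₁=j₂ and m₁=m₂, and (−1)^(j₁+j₂−J) = (−1)^1 = −1 forces ⟨j₁m₁;j₂m₂|JM⟩ = −⟨j₂m₂;j₁m₁|JM⟩ = −⟨j₁m₁;j₂m₂|JM⟩ ⇒ the coefficient vanishes identically
Racah sum check: Σ_k collapses to 0 ⇒ CG = 0

exchange_zero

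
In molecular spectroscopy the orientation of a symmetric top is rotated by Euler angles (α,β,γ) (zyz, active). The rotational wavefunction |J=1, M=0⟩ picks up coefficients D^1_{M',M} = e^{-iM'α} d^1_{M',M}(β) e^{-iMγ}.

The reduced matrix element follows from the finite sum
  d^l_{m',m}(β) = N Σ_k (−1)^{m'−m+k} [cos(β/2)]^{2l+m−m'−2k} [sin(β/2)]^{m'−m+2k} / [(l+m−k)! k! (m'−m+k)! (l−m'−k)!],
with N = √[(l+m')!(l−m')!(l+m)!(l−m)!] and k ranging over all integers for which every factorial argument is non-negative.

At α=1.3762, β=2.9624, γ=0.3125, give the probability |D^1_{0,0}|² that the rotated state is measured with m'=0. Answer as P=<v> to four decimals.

Split into d^1_{0,0}(β=2.9624) × two z-phases.
c=cos(2.962400/2)=0.089477, s=sin(2.962400/2)=0.995989; N=√[1·1·1·1]=1.000000
k∈{0,1} keeps every argument non-negative
  k=0: (−1)^0·1.0000/(1)·0.0895^2·0.9960^0 = +0.008006
  k=1: (−1)^1·1.0000/(1)·0.0895^0·0.9960^2 = -0.991994
d^1_{0,0}(2.9624) = +0.008006 -0.991994 = -0.983988
|D^1_{0,0}|² = |d^1_{0,0}(β)|² = (-0.983988)² = 0.968232 (the z-rotation phases have unit modulus)

P=0.9682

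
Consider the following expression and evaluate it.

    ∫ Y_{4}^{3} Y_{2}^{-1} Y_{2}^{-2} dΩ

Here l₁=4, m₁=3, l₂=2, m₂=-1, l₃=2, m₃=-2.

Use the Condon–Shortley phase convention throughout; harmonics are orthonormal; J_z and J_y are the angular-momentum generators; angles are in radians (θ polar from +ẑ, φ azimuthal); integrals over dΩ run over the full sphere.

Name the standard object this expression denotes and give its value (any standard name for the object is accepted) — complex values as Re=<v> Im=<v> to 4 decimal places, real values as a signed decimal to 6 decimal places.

Gaunt coefficient, -0.238414

This is a Gaunt coefficient — the integral of a triple product of spherical harmonics over the sphere.
m-sum 0 ✓  L=8 even ✓  2≤2≤6 ✓
Π(2lᵢ+1) = 9×5×5 = 225
triangle coeff Δ(4,2,2) = 1/630
Σ_t [2,2]: t=2:+1/16 = 1/16
(3j)²=2/35 [(4 2 2; 0 0 0)], sign=+1
Σ_t [1,1]: t=1:−1/144 = -1/144
(3j)²=1/18 [(4 2 2; 3 -1 -2)], sign=-1
⇒ 4πI² = 5/7
I = (-1)√(5/7/(4π)) = -0.23841361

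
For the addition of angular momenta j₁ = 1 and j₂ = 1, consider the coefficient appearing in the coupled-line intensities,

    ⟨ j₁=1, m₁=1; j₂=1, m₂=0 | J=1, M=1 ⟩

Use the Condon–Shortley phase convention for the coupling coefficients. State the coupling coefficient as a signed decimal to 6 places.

+√(1/2) ≈ +0.707107

√[3·1!1!1!/4! · 2!0!1!1!2!0!] = √(1/2)
  +(−1)^0/∏(0,1,0,1,1,0)! = 1  (running 1)
⟨..|..⟩ = √(1/2)·(1) = +0.707107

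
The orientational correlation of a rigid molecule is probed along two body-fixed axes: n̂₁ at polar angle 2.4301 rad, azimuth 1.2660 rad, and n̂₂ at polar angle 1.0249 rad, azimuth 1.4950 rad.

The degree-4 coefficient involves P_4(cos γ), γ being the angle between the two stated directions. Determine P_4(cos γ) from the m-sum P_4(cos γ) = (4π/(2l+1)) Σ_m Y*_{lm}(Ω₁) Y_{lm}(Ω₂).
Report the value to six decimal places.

0.292550

Term-by-term m-sum for l=4 (normalisation 4π/9 = 1.396263):
  term(m=-4) = +0.011568-0.015066i   from Y*(Ω₁)=+0.027706-0.075524i, Y(Ω₂)=+0.225346+0.070495i
  term(m=-3) = -0.082783+0.067907i   from Y*(Ω₁)=+0.209078+0.161066i, Y(Ω₂)=-0.091457+0.395248i
  term(m=-2) = +0.083598-0.041210i   from Y*(Ω₁)=-0.352623+0.246241i, Y(Ω₂)=-0.214222-0.032726i
  term(m=-1) = +0.054066-0.012602i   from Y*(Ω₁)=-0.071298-0.226630i, Y(Ω₂)=-0.017694+0.233000i
  term(m=+0) = +0.076625+0.000000i   from Y*(Ω₁)=-0.284778-0.000000i, Y(Ω₂)=-0.269068+0.000000i
  term(m=+1) = +0.054066+0.012602i   from Y*(Ω₁)=+0.071298-0.226630i, Y(Ω₂)=+0.017694+0.233000i
  term(m=+2) = +0.083598+0.041210i   from Y*(Ω₁)=-0.352623-0.246241i, Y(Ω₂)=-0.214222+0.032726i
  term(m=+3) = -0.082783-0.067907i   from Y*(Ω₁)=-0.209078+0.161066i, Y(Ω₂)=+0.091457+0.395248i
  term(m=+4) = +0.011568+0.015066i   from Y*(Ω₁)=+0.027706+0.075524i, Y(Ω₂)=+0.225346-0.070495i
Σ over m = +0.209524+0.000000i; ×(4π/9) → +0.292550+0.000000i. Real part: 0.292550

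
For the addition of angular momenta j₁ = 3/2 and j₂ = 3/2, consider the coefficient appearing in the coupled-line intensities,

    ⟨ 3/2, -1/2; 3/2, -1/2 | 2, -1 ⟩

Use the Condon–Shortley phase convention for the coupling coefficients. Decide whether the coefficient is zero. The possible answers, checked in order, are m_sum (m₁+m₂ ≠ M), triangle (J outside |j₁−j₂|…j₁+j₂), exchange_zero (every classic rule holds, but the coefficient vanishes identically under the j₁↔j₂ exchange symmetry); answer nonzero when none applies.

exchange_zero

m-sum: m₁+m₂ = -1/2+(-1/2) = -1, M = -1  ✓
triangle: |j₁−j₂| = 0 ≤ J = 2 ≤ j₁+j₂ = 3  ✓
exchange: j₁=j₂ and m₁=m₂, and (−1)^(j₁+j₂−J) = (−1)^1 = −1 forces ⟨j₁m₁;j₂m₂|JM⟩ = −⟨j₂m₂;j₁m₁|JM⟩ = −⟨j₁m₁;j₂m₂|JM⟩ ⇒ the coefficient vanishes identically
Racah sum check: Σ_k collapses to 0 ⇒ CG = 0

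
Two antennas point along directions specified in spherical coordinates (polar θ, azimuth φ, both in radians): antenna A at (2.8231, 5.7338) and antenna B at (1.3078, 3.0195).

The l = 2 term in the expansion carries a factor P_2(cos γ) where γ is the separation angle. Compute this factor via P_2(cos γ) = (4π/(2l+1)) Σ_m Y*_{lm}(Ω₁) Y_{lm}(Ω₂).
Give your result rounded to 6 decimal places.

Expand P_2 via completeness: Σ_{m} conj(Y_{2,m}) at Ω₁ times Y_{2,m} at Ω₂ —
  m=-2: Y*=+0.017222-0.033734i  Y=+0.349483+0.087076i  product +0.008956-0.010290i
  m=-1: Y*=-0.195938+0.119965i  Y=-0.192494-0.023620i  product +0.040550-0.018465i
  m=+0: Y*=+0.538007-0.000000i  Y=-0.251442+0.000000i  product -0.135278+0.000000i
  m=+1: Y*=+0.195938+0.119965i  Y=+0.192494-0.023620i  product +0.040550+0.018465i
  m=+2: Y*=+0.017222+0.033734i  Y=+0.349483-0.087076i  product +0.008956+0.010290i
Σ over m = -0.036265+0.000000i; ×(4π/5) → -0.091144+0.000000i. Real part: -0.091144

-0.091144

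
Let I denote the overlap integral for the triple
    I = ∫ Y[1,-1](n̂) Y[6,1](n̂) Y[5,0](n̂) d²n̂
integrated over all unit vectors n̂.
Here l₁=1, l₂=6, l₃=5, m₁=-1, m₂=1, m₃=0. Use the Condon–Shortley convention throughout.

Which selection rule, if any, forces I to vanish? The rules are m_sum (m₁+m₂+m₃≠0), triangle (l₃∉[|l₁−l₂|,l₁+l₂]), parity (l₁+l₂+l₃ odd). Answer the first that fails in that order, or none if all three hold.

Σmᵢ = 0  ✓
l₃∈[|l₁−l₂|,l₁+l₂]=[5,7], have l₃=5  ✓
Σlᵢ = 12 ⇒ even  ✓

none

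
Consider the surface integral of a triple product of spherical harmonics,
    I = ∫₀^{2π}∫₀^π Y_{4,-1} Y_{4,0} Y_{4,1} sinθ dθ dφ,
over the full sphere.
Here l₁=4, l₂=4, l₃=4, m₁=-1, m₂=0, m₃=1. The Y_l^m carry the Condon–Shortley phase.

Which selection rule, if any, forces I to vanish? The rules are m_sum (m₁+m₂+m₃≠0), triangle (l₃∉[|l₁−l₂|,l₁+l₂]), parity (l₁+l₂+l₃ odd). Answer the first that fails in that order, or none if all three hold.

none

azimuthal sum: -1 + 0 + 1 = 0  ✓
0 ≤ 4 ≤ 8 (triangle on l)  ✓
L = 4 + 4 + 4 = 12 (even)  ✓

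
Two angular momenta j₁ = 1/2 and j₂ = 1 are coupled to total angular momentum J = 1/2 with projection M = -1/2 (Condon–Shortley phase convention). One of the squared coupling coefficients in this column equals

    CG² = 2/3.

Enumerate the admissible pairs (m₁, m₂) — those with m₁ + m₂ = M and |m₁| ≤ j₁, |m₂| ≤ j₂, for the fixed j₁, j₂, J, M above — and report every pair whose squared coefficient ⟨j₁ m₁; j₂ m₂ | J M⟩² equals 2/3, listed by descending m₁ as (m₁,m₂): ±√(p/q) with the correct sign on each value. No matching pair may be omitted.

Admissible pairs with m₁+m₂ = M = -1/2: (-1/2,0), (1/2,-1)
  (m₁,m₂)=(1/2,-1): CG² = 2/3, CG = +√(2/3)   ← matches the target
  (m₁,m₂)=(-1/2,0): CG² = 1/3, CG = −√(1/3)
Pairs with CG² = 2/3: (1/2,-1): +√(2/3)

(1/2,-1): +√(2/3)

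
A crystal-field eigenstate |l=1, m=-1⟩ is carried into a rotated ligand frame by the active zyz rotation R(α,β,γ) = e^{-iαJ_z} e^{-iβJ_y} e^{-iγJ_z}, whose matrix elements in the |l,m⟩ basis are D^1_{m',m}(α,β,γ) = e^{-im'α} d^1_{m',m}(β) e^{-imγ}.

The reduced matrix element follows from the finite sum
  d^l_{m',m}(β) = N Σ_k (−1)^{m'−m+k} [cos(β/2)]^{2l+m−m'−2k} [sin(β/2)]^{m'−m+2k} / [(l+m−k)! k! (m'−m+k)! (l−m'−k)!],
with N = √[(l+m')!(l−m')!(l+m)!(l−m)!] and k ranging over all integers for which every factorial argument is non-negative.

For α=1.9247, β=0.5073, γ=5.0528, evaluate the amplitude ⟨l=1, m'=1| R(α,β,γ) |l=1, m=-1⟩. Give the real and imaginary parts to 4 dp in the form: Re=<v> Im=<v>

D^1_{1,-1}(1.9247,0.5073,5.0528) = e^{-i·1·1.9247}·d^1_{1,-1}(0.5073)·e^{-i·-1·5.0528}. Compute d first:
c=cos(0.507300/2)=0.968003, s=sin(0.507300/2)=0.250939; N=√[2·1·1·2]=2.000000
Admissible k: 0..0 (factorial args all ≥0)
  k=0: (−1)^2·2.0000/(2)·0.9680^0·0.2509^2 = +0.062970
d^1_{1,-1}(0.5073) = +0.062970
Phases: e^{-i·(1)·1.9247}=-0.346562-0.938027i, e^{-i·(-1)·5.0528}=+0.333875-0.942618i ⇒ D=-0.062965+0.000850i

Re=-0.0630 Im=0.0008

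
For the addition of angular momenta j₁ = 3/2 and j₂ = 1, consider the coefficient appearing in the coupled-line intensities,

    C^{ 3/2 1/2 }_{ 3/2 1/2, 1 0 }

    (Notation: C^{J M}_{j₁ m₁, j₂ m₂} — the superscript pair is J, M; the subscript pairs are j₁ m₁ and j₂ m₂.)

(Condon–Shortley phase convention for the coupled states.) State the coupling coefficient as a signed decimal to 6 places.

√[4·1!2!1!/5! · 2!1!1!1!2!1!] = √(4/15)
  +(−1)^0/∏(0,1,1,1,1,0)! = 1  (running 1)
  +(−1)^1/∏(1,0,0,0,2,1)! = -1/2  (running 1/2)
⟨..|..⟩ = √(4/15)·(1/2) = +0.258199

+0.258199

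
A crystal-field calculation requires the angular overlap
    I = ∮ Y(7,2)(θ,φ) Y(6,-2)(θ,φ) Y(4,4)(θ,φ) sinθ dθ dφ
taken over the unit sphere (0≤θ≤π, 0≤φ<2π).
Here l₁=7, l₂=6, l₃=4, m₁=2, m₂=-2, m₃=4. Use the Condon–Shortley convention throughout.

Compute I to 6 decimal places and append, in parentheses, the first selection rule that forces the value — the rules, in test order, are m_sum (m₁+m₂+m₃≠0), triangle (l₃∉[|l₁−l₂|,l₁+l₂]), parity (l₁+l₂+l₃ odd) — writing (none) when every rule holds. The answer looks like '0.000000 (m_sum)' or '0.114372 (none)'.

m-sum = 2 − 2 + 4 = 4 ≠ 0 ⇒ I = 0

0.000000 (m_sum)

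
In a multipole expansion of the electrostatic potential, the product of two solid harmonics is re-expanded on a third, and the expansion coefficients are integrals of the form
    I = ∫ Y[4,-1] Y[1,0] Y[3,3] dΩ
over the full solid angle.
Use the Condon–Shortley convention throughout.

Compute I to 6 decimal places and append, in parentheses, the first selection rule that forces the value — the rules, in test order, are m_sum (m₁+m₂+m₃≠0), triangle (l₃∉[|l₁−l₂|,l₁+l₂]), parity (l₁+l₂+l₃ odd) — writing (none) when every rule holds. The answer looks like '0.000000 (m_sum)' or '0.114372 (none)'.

0.000000 (m_sum)

-1 + 0 + 3 = 2 ≠ 0: azimuthal integral kills it; I = 0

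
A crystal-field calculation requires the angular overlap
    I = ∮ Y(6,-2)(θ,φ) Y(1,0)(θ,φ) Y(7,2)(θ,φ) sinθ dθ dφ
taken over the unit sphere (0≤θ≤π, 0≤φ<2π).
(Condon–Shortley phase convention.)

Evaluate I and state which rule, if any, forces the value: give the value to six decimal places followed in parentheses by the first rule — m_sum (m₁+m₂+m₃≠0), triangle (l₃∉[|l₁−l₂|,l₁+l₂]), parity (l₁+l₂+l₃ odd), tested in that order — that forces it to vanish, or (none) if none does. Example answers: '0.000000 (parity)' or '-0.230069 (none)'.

0.234717 (none)

Rules hold: Σm=0, L=14 even, 5≤7≤7.
N = 13·3·15 = 585
Δ = 0!·12!·2!/15! = 1/1365
Racah Σ t=0..0: t=0:+1/518400 = 1/518400
⇒ 3j(6 1 7; 0 0 0)² = 7/195, sgn -1
Racah Σ t=0..0: t=0:+1/967680 = 1/967680
⇒ 3j(6 1 7; -2 0 2)² = 3/91, sgn -1
4πI² = N·(3j₀)²·(3jₘ)² = 9/13
I = +1·√(0.692308/4π) = 0.23471705
No selection rule forces the value: the integral is nonzero (none).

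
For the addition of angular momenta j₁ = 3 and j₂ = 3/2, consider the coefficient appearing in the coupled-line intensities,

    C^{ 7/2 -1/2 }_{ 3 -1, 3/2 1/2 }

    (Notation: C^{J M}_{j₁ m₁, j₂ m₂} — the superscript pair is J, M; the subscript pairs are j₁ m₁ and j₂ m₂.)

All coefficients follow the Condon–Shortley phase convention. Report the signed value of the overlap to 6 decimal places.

j₁+j₂−J=1  J+j₁−j₂=5  J−j₁+j₂=2  j₁+j₂+J+1=9
(j₁±m₁, j₂±m₂, J±M) = (2,4,2,1,3,4)
P² = 512/7
sum k=0..1:
  [0] +1/48 = 1/48
  [1] −1/12 = -1/12
S = -1/16
C² = P²·S² = 2/7 ; C = -0.534522

-0.534522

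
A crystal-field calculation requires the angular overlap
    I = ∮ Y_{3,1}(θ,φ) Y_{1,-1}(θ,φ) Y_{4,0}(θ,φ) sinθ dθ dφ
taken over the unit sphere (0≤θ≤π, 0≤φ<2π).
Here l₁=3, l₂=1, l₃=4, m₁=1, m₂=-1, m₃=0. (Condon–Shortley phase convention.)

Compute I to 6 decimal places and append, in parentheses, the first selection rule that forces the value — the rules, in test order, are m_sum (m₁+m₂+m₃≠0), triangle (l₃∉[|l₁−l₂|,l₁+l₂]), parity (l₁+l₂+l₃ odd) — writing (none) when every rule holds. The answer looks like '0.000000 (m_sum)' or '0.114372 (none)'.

Rules hold: Σm=0, L=8 even, 2≤4≤4.
N = 7·3·9 = 189
Δ = 0!·6!·2!/9! = 1/252
Racah Σ t=0..0: t=0:+1/36 = 1/36
⇒ 3j(3 1 4; 0 0 0)² = 4/63, sgn +1
Racah Σ t=0..0: t=0:+1/96 = 1/96
⇒ 3j(3 1 4; 1 -1 0)² = 1/42, sgn +1
4πI² = N·(3j₀)²·(3jₘ)² = 2/7
I = +1·√(0.285714/4π) = 0.15078601
No selection rule forces the value: the integral is nonzero (none).

0.150786 (none)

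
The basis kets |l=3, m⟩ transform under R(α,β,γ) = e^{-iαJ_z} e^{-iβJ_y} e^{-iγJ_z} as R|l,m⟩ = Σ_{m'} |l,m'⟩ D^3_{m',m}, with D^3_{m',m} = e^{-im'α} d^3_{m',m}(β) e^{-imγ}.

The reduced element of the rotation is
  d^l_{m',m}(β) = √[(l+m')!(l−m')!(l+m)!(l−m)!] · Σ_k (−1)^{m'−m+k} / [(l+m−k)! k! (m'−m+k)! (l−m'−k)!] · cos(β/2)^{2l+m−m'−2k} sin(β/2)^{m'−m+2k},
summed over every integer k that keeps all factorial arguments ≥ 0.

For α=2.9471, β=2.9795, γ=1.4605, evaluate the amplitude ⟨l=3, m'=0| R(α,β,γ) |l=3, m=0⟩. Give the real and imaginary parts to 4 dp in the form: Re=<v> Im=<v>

Re=-0.9226 Im=0.0000

First d^3_{0,0}(β=2.9795), then the phase factors e^{-i(0)α} and e^{-i(0)γ}:
With c≡cos(β/2)=0.080958 and s≡sin(β/2)=0.996718, N=[6·6·6·6]^{1/2}=36.000000
Admissible k: 0..3 (factorial args all ≥0)
  k=0: (−1)^0·36.0000/(36)·0.0810^6·0.9967^0 = +0.000000
  k=1: (−1)^1·36.0000/(4)·0.0810^4·0.9967^2 = -0.000384
  k=2: (−1)^2·36.0000/(4)·0.0810^2·0.9967^4 = +0.058217
  k=3: (−1)^3·36.0000/(36)·0.0810^0·0.9967^6 = -0.980466
d^3_{0,0}(2.9795) = +0.000000 -0.000384 +0.058217 -0.980466 = -0.922633
Phases: e^{-i·(0)·2.9471}=+1.000000+0.000000i, e^{-i·(0)·1.4605}=+1.000000+0.000000i ⇒ D=-0.922633+0.000000i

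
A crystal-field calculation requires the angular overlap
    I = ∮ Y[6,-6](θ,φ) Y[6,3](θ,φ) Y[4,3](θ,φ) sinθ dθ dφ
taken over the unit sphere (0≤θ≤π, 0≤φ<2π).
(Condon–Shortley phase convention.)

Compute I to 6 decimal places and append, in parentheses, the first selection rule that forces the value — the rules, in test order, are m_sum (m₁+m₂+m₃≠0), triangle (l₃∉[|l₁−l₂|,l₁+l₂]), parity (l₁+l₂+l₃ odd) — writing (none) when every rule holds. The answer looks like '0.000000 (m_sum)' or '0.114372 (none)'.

m-sum 0 ✓  L=16 even ✓  0≤4≤12 ✓
Π(2lᵢ+1) = 13×13×9 = 1521
triangle coeff Δ(6,6,4) = 1/15315300
Σ_t [2,6]: t=2:+1/829440 t=3:−1/25920 t=4:+1/9216 t=5:−1/25920 t=6:+1/829440 = 7/207360
(3j)²=28/2431 [(6 6 4; 0 0 0)], sign=+1
Σ_t [8,8]: t=8:+1/5806080 = 1/5806080
(3j)²=9/884 [(6 6 4; -6 3 3)], sign=-1
⇒ 4πI² = 567/3179
I = (-1)√(567/3179/(4π)) = -0.11913554
No selection rule forces the value: the integral is nonzero (none).

-0.119136 (none)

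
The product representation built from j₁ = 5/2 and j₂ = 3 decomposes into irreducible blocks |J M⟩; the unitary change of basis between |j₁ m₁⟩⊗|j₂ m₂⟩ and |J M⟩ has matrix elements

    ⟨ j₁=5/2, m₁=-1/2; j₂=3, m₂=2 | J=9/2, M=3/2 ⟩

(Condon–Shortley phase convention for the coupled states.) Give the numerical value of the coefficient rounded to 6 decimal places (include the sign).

−√(169/462) ≈ -0.604815

√[10·1!4!5!/11! · 2!3!5!1!6!3!] = √(345600/77)
  +(−1)^0/∏(0,1,3,5,1,0)! = 1/720  (running 1/720)
  +(−1)^1/∏(1,0,2,4,2,1)! = -1/96  (running -13/1440)
⟨..|..⟩ = √(345600/77)·(-13/1440) = -0.604815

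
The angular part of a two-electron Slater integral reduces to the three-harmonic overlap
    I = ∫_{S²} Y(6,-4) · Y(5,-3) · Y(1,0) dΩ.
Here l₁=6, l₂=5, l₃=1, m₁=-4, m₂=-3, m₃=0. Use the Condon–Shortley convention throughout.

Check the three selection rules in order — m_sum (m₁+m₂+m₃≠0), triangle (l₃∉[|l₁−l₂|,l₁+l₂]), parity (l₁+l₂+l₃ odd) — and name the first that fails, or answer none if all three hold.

m_sum

azimuthal sum: -4 − 3 + 0 = -7  ✗
1 ≤ 1 ≤ 11 (triangle on l)
L = 6 + 5 + 1 = 12 (even)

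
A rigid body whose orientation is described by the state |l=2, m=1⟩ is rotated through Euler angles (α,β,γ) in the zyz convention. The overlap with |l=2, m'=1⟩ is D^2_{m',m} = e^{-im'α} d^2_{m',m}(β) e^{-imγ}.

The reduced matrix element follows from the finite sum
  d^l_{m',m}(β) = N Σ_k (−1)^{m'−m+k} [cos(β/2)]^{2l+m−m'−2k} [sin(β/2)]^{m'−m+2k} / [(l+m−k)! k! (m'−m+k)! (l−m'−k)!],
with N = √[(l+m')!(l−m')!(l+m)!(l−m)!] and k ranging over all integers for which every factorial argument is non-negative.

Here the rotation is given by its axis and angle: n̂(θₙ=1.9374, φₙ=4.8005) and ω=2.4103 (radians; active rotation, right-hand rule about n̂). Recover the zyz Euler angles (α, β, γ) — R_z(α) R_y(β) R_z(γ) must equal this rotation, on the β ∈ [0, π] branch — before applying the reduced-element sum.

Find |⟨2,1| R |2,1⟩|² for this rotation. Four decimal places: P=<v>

P=0.2396

Axis–angle → zyz. n̂ = (sinθₙcosφₙ, sinθₙsinφₙ, cosθₙ) = (+0.082150, -0.929929, -0.358447), ω = 2.4103.
R = I cosω + sinω [n̂]ₓ + (1−cosω) n̂n̂ᵀ gives
  R = [-0.732540, +0.106129, -0.672400; -0.372636, +0.764112, +0.526569; +0.569673, +0.636294, -0.520195]
β = atan2(√(R₁₃²+R₂₃²), R₃₃) = 2.117876; α = atan2(R₂₃, R₁₃) mod 2π = 2.477230; γ = atan2(R₃₂, −R₃₁) mod 2π = 2.301008
D^2_{1,1}(2.4772,2.1179,2.3010) = e^{-i·1·2.4772}·d^2_{1,1}(2.1179)·e^{-i·1·2.3010}. Compute d first:
c=cos(2.117876/2)=0.489798, s=sin(2.117876/2)=0.871836; N=√[6·1·6·1]=6.000000
k: max(0,(1)−(1))=0 … min(2+(1),2−(1))=1
  k=0: (−1)^0·6.0000/(6)·0.4898^4·0.8718^0 = +0.057553
  k=1: (−1)^1·6.0000/(2)·0.4898^2·0.8718^2 = -0.547048
d^2_{1,1}(2.1179) = +0.057553 -0.547048 = -0.489494
|D^2_{1,1}|² = |d^2_{1,1}(β)|² = (-0.489494)² = 0.239605 (the z-rotation phases have unit modulus)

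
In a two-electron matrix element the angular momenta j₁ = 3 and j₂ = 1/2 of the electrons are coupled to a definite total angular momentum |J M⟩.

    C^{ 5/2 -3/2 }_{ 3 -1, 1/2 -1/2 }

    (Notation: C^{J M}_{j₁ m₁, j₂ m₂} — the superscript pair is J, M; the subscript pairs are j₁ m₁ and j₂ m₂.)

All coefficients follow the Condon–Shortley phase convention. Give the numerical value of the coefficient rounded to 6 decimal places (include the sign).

+0.534522

triangle: 1!*5!*0!/7! = 120/5040
(j±m)!: 2!*4!*0!*1!*1!*4! = 1152
prefactor² = (2J+1)*Δ*N² = 1152/7
  k=0: +1/(0!*1!*4!*0!*1!*0!) = 1/24
Σ = 1/24  ⇒  CG² = 1152/7*(1/24)² = 2/7
CG = +√(2/7) = +0.534522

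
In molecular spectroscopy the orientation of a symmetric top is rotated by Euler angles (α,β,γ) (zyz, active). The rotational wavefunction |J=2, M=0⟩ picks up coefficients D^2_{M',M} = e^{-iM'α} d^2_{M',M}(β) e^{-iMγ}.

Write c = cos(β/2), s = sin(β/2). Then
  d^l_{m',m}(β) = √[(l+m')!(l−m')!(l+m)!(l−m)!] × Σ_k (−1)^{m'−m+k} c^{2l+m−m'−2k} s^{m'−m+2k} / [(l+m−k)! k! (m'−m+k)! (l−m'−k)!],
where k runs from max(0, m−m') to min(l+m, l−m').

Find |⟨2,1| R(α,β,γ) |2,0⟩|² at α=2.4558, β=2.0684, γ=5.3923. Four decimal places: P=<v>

D^2_{1,0}(2.4558,2.0684,5.3923) = e^{-i·1·2.4558}·d^2_{1,0}(2.0684)·e^{-i·0·5.3923}. Compute d first:
With c≡cos(β/2)=0.511214 and s≡sin(β/2)=0.859454, N=[6·1·2·2]^{1/2}=4.898979
The bounds max(0,m−m')=0 and min(l+m,l−m')=1 give 2 terms
  k=0: (−1)^1·4.8990/(2)·0.5112^3·0.8595^1 = -0.281258
  k=1: (−1)^2·4.8990/(2)·0.5112^1·0.8595^3 = +0.794960
d^2_{1,0}(2.0684) = -0.281258 +0.794960 = +0.513702
|D^2_{1,0}|² = |d^2_{1,0}(β)|² = (+0.513702)² = 0.263890 (the z-rotation phases have unit modulus)

P=0.2639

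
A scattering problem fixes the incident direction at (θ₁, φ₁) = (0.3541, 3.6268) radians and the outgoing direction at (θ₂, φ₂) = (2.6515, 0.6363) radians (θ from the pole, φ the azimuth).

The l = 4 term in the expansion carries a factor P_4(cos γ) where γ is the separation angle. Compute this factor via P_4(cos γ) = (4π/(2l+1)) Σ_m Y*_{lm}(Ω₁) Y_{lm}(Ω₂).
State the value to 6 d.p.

0.891822

Expand P_4 via completeness: Σ_{m} conj(Y_{4,m}) at Ω₁ times Y_{4,m} at Ω₂ —
  m=-4: (-0.00231 + 0.00596j) × (-0.01797 - 0.01220j) = 0.00011 - 0.00008j  (running Σ = 0.00011 - 0.00008j)
  m=-3: (-0.00562 - 0.04862j) × (0.03820 + 0.10865j) = 0.00507 - 0.00247j  (running Σ = 0.00518 - 0.00255j)
  m=-2: (0.11721 + 0.17119j) × (0.09688 - 0.31520j) = 0.06532 - 0.02036j  (running Σ = 0.07050 - 0.02291j)
  m=-1: (-0.42987 - 0.22665j) × (-0.38701 + 0.28592j) = 0.23117 - 0.03520j  (running Σ = 0.30166 - 0.05810j)
  m=0: (0.39105 + 0.00000j) × (0.09051 + 0.00000j) = 0.03539 + 0.00000j  (running Σ = 0.33706 - 0.05810j)
  m=1: (0.42987 - 0.22665j) × (0.38701 + 0.28592j) = 0.23117 + 0.03520j  (running Σ = 0.56822 - 0.02291j)
  m=2: (0.11721 - 0.17119j) × (0.09688 + 0.31520j) = 0.06532 + 0.02036j  (running Σ = 0.63354 - 0.00255j)
  m=3: (0.00562 - 0.04862j) × (-0.03820 + 0.10865j) = 0.00507 + 0.00247j  (running Σ = 0.63861 - 0.00008j)
  m=4: (-0.00231 - 0.00596j) × (-0.01797 + 0.01220j) = 0.00011 + 0.00008j  (running Σ = 0.63872 + 0.00000j)
Accumulated sum 0.63872 + 0.00000j; after 4π/(2l+1) scaling, 0.89182 + 0.00000j ⇒ P_4 = 0.891822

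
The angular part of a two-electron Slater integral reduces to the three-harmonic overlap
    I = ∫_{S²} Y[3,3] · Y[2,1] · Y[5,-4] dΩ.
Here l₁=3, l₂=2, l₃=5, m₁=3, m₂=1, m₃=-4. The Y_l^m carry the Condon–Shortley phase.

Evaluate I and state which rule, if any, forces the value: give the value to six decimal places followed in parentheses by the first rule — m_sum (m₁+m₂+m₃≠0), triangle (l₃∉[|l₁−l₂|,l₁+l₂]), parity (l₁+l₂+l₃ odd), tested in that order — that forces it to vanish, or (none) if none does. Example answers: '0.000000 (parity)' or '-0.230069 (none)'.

Rules hold: Σm=0, L=10 even, 1≤5≤5.
N = 7·5·11 = 385
Δ = 0!·6!·4!/11! = 1/2310
Racah Σ t=0..0: t=0:+1/144 = 1/144
⇒ 3j(3 2 5; 0 0 0)² = 10/231, sgn -1
Racah Σ t=0..0: t=0:+1/4320 = 1/4320
⇒ 3j(3 2 5; 3 1 -4)² = 2/55, sgn -1
4πI² = N·(3j₀)²·(3jₘ)² = 20/33
I = +1·√(0.606061/4π) = 0.21961050
No selection rule forces the value: the integral is nonzero (none).

0.219610 (none)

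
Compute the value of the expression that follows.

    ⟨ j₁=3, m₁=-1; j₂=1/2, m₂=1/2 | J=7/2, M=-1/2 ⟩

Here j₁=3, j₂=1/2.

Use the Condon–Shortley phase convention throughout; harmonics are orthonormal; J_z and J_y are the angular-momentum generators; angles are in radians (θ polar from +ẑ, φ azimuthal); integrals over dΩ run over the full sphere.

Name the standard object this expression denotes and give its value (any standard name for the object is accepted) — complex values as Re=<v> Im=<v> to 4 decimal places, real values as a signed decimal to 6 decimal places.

This is a Clebsch–Gordan (vector-coupling) coefficient.
triangle: 0!×6!×1!/8! = 720/40320
(j±m)!: 2!×4!×1!×0!×3!×4! = 6912
prefactor² = (2J+1)×Δ×N² = 6912/7
  k=0: +1/(0!×0!×4!×1!×2!×0!) = 1/48
Σ = 1/48  ⇒  CG² = 6912/7×(1/48)² = 3/7
CG = +√(3/7) = +0.654654

Clebsch–Gordan coefficient, +√(3/7) ≈ +0.654654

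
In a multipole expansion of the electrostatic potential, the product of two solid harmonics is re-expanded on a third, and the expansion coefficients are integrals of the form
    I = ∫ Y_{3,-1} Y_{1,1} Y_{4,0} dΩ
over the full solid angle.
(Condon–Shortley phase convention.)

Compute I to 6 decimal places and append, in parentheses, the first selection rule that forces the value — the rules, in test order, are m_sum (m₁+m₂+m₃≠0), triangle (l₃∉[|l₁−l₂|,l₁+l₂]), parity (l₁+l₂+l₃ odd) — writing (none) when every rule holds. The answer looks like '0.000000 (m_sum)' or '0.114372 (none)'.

m-sum 0 ✓  L=8 even ✓  2≤4≤4 ✓
Π(2lᵢ+1) = 7×3×9 = 189
triangle coeff Δ(3,1,4) = 1/252
Σ_t [0,0]: t=0:+1/36 = 1/36
(3j)²=4/63 [(3 1 4; 0 0 0)], sign=+1
Σ_t [0,0]: t=0:+1/96 = 1/96
(3j)²=1/42 [(3 1 4; -1 1 0)], sign=+1
⇒ 4πI² = 2/7
I = (+1)√(2/7/(4π)) = 0.15078601
No selection rule forces the value: the integral is nonzero (none).

0.150786 (none)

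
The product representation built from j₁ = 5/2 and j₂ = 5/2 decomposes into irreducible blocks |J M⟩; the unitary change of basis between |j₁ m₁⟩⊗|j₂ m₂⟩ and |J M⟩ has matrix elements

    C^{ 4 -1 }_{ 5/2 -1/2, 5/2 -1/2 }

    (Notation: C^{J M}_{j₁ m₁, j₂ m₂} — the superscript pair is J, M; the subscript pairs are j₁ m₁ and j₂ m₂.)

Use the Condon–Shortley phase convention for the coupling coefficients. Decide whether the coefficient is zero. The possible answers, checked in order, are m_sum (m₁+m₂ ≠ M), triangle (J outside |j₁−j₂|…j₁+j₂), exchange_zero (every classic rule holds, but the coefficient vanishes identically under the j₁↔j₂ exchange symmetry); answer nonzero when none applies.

m-sum: m₁+m₂ = -1/2+(-1/2) = -1, M = -1  ✓
triangle: |j₁−j₂| = 0 ≤ J = 4 ≤ j₁+j₂ = 5  ✓
exchange: j₁=j₂ and m₁=m₂, and (−1)^(j₁+j₂−J) = (−1)^1 = −1 forces ⟨j₁m₁;j₂m₂|JM⟩ = −⟨j₂m₂;j₁m₁|JM⟩ = −⟨j₁m₁;j₂m₂|JM⟩ ⇒ the coefficient vanishes identically
Racah sum check: Σ_k collapses to 0 ⇒ CG = 0

exchange_zero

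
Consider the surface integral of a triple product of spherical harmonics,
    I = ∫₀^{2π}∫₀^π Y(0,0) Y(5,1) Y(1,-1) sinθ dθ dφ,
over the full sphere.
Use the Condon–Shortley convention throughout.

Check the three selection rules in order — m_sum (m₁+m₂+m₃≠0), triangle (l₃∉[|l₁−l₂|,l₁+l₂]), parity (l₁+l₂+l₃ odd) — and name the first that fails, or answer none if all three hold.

m₁+m₂+m₃ = 0 + 1 − 1 = 0  ✓
triangle: need |l₁−l₂| ≤ l₃ ≤ l₁+l₂ = [5,5]; l₃=1 is outside  ✗
parity: l₁+l₂+l₃ = 6 is even

triangle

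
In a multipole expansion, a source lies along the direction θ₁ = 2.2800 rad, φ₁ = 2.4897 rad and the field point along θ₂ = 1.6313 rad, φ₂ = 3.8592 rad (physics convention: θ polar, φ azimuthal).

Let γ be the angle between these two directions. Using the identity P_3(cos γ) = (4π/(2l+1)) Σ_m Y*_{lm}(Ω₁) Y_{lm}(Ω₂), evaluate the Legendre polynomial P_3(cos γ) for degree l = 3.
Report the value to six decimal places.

-0.268872

Expand P_3 via completeness: Σ_{m} conj(Y_{3,m}) at Ω₁ times Y_{3,m} at Ω₂ —
  m=-3: (0.068461, 0.169004) × (0.228098, 0.346619) = (-0.042964, 0.062279)  (running Σ = (-0.042964, 0.062279))
  m=-2: (-0.101131, 0.369706) × (-0.008322, 0.061005) = (-0.021712, -0.009246)  (running Σ = (-0.064676, 0.053033))
  m=-1: (-0.218455, 0.166724) × (0.238589, -0.208251) = (-0.017401, 0.085272)  (running Σ = (-0.082077, 0.138305))
  m=0: (0.213739, -0.000000) × (0.067282, 0.000000) = (0.014381, 0.000000)  (running Σ = (-0.067696, 0.138305))
  m=1: (0.218455, 0.166724) × (-0.238589, -0.208251) = (-0.017401, -0.085272)  (running Σ = (-0.085097, 0.053033))
  m=2: (-0.101131, -0.369706) × (-0.008322, -0.061005) = (-0.021712, 0.009246)  (running Σ = (-0.106809, 0.062279))
  m=3: (-0.068461, 0.169004) × (-0.228098, 0.346619) = (-0.042964, -0.062279)  (running Σ = (-0.149773, -0.000000))
Accumulated sum (-0.149773, -0.000000); after 4π/(2l+1) scaling, (-0.268872, -0.000000) ⇒ P_3 = -0.268872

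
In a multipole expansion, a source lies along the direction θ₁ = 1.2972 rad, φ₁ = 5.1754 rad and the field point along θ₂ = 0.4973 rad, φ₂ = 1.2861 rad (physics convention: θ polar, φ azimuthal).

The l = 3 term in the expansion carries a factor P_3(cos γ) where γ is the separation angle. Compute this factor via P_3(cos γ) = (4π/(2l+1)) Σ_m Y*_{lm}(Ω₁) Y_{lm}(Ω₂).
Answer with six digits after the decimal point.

Addition theorem: P_3(cos γ) = (4π/7) Σ_m Y*_{lm}(Ω₁) Y_{lm}(Ω₂), m = −3…3:
  m=-3: Y*=-0.366244+0.067313i  Y=-0.034153+0.029756i  product +0.010505-0.013197i
  m=-2: Y*=-0.153847-0.204586i  Y=-0.172162-0.110203i  product +0.003941+0.052176i
  m=-1: Y*=-0.088247+0.176775i  Y=+0.123936-0.423500i  product +0.063927+0.059281i
  m=+0: Y*=-0.265686-0.000000i  Y=+0.282746+0.000000i  product -0.075122-0.000000i
  m=+1: Y*=+0.088247+0.176775i  Y=-0.123936-0.423500i  product +0.063927-0.059281i
  m=+2: Y*=-0.153847+0.204586i  Y=-0.172162+0.110203i  product +0.003941-0.052176i
  m=+3: Y*=+0.366244+0.067313i  Y=+0.034153+0.029756i  product +0.010505+0.013197i
Total Σ_m = +0.081625+0.000000i. Multiply by 1.795196: +0.146533+0.000000i. P_3(cos γ) = 0.146533

0.146533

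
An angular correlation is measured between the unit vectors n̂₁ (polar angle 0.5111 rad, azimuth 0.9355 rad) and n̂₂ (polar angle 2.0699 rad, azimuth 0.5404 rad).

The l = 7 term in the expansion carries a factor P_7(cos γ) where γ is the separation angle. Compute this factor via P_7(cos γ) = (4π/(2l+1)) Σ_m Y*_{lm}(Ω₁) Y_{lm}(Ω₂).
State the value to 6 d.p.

0.045952

Addition theorem: P_7(cos γ) = (4π/15) Σ_m Y*_{lm}(Ω₁) Y_{lm}(Ω₂), m = −7…7:
  m=-7: Y*=(0.003233, 0.000878)  Y=(-0.161192, 0.120317)  product (-0.000627, 0.000247)
  m=-6: Y*=(0.017516, -0.013882)  Y=(0.408196, -0.041289)  product (0.006577, -0.006390)
  m=-5: Y*=(-0.003186, -0.091276)  Y=(-0.342748, -0.161188)  product (-0.013621, 0.031798)
  m=-4: Y*=(-0.208287, -0.142621)  Y=(-0.002531, -0.003773)  product (-0.000011, 0.001147)
  m=-3: Y*=(-0.434669, 0.151363)  Y=(0.017411, 0.345148)  product (-0.059811, -0.147390)
  m=-2: Y*=(-0.135913, 0.439052)  Y=(0.073226, -0.137287)  product (0.050324, 0.050809)
  m=-1: Y*=(0.001906, 0.002586)  Y=(0.245563, -0.147331)  product (0.000849, 0.000354)
  m=+0: Y*=(-0.449794, -0.000000)  Y=(-0.194513, 0.000000)  product (0.087491, 0.000000)
  m=+1: Y*=(-0.001906, 0.002586)  Y=(-0.245563, -0.147331)  product (0.000849, -0.000354)
  m=+2: Y*=(-0.135913, -0.439052)  Y=(0.073226, 0.137287)  product (0.050324, -0.050809)
  m=+3: Y*=(0.434669, 0.151363)  Y=(-0.017411, 0.345148)  product (-0.059811, 0.147390)
  m=+4: Y*=(-0.208287, 0.142621)  Y=(-0.002531, 0.003773)  product (-0.000011, -0.001147)
  m=+5: Y*=(0.003186, -0.091276)  Y=(0.342748, -0.161188)  product (-0.013621, -0.031798)
  m=+6: Y*=(0.017516, 0.013882)  Y=(0.408196, 0.041289)  product (0.006577, 0.006390)
  m=+7: Y*=(-0.003233, 0.000878)  Y=(0.161192, 0.120317)  product (-0.000627, -0.000247)
Accumulated sum (0.054851, -0.000000); after 4π/(2l+1) scaling, (0.045952, -0.000000) ⇒ P_7 = 0.045952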